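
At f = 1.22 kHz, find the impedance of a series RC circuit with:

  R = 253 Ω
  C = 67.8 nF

Step 1 — Angular frequency: ω = 2π·f = 2π·1220 = 7665 rad/s.
Step 2 — Component impedances:
  R: Z = R = 253 Ω
  C: Z = 1/(jωC) = -j/(ω·C) = 0 - j1924 Ω
Step 3 — Series combination: Z_total = R + C = 253 - j1924 Ω = 1941∠-82.5° Ω.

Z = 253 - j1924 Ω = 1941∠-82.5° Ω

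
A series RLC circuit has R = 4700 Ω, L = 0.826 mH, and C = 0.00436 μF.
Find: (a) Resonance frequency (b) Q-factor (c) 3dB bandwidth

Step 1 — Resonance: ω₀ = 1/√(LC) = 1/√(0.000826·4.36e-09) = 5.269e+05 rad/s.
Step 2 — f₀ = ω₀/(2π) = 8.387e+04 Hz.
Step 3 — Series Q: Q = ω₀L/R = 5.269e+05·0.000826/4700 = 0.09261.
Step 4 — Bandwidth: Δω = ω₀/Q = 5.69e+06 rad/s; BW = Δω/(2π) = 9.056e+05 Hz.

(a) f₀ = 8.387e+04 Hz  (b) Q = 0.09261  (c) BW = 9.056e+05 Hz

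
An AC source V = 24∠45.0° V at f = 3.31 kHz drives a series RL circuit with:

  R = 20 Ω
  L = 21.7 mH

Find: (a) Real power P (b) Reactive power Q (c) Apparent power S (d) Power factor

Step 1 — Angular frequency: ω = 2π·f = 2π·3310 = 2.08e+04 rad/s.
Step 2 — Component impedances:
  R: Z = R = 20 Ω
  L: Z = jωL = j·2.08e+04·0.0217 = 0 + j451.3 Ω
Step 3 — Series combination: Z_total = R + L = 20 + j451.3 Ω = 451.7∠87.5° Ω.
Step 4 — Source phasor: V = 24∠45.0° V = 16.97 + j16.97 V.
Step 5 — Current: I = V / Z = 0.03919 - j0.03587 A = 0.05313∠-42.5° A.
Step 6 — Complex power: S = V·I* = 0.05645 + j1.274 VA.
Step 7 — Real power: P = Re(S) = 0.05645 W.
Step 8 — Reactive power: Q = Im(S) = 1.274 VAR.
Step 9 — Apparent power: |S| = 1.275 VA.
Step 10 — Power factor: PF = P/|S| = 0.04427 (lagging).

(a) P = 0.05645 W  (b) Q = 1.274 VAR  (c) S = 1.275 VA  (d) PF = 0.04427 (lagging)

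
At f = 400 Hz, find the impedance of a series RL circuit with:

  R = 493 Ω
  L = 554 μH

Step 1 — Angular frequency: ω = 2π·f = 2π·400 = 2513 rad/s.
Step 2 — Component impedances:
  R: Z = R = 493 Ω
  L: Z = jωL = j·2513·0.000554 = 0 + j1.392 Ω
Step 3 — Series combination: Z_total = R + L = 493 + j1.392 Ω = 493∠0.2° Ω.

Z = 493 + j1.392 Ω = 493∠0.2° Ω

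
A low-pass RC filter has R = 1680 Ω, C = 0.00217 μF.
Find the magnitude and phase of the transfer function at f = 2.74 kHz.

Step 1 — Angular frequency: ω = 2π·2740 = 1.722e+04 rad/s.
Step 2 — Transfer function: H(jω) = 1/(1 + jωRC).
Step 3 — Denominator: 1 + jωRC = 1 + j·1.722e+04·1680·2.17e-09 = 1 + j0.06276.
Step 4 — H = 0.9961 - j0.06252.
Step 5 — Magnitude: |H| = 0.998 (-0.0 dB); phase: φ = -3.6°.

|H| = 0.998 (-0.0 dB), φ = -3.6°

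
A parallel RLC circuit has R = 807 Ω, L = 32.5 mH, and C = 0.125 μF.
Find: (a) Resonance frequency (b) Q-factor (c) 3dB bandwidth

Step 1 — Resonance: ω₀ = 1/√(LC) = 1/√(0.0325·1.25e-07) = 1.569e+04 rad/s.
Step 2 — f₀ = ω₀/(2π) = 2497 Hz.
Step 3 — Parallel Q: Q = R/(ω₀L) = 807/(1.569e+04·0.0325) = 1.583.
Step 4 — Bandwidth: Δω = ω₀/Q = 9913 rad/s; BW = Δω/(2π) = 1578 Hz.

(a) f₀ = 2497 Hz  (b) Q = 1.583  (c) BW = 1578 Hz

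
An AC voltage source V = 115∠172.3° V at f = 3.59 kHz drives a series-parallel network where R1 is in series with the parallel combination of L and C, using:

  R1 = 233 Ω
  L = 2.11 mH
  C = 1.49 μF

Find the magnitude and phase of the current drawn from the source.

Step 1 — Angular frequency: ω = 2π·f = 2π·3590 = 2.256e+04 rad/s.
Step 2 — Component impedances:
  R1: Z = R = 233 Ω
  L: Z = jωL = j·2.256e+04·0.00211 = 0 + j47.59 Ω
  C: Z = 1/(jωC) = -j/(ω·C) = 0 - j29.75 Ω
Step 3 — Parallel branch: L || C = 1/(1/L + 1/C) = 0 - j79.37 Ω.
Step 4 — Series with R1: Z_total = R1 + (L || C) = 233 - j79.37 Ω = 246.1∠-18.8° Ω.
Step 5 — Source phasor: V = 115∠172.3° V = -114 + j15.41 V.
Step 6 — Ohm's law: I = V / Z_total = (-114 + j15.41) / (233 - j79.37) = -0.4584 - j0.09004 A.
Step 7 — Convert to polar: |I| = 0.4672 A, ∠I = -168.9°.

I = 0.4672∠-168.9° A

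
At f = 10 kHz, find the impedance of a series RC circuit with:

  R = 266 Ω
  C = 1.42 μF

Step 1 — Angular frequency: ω = 2π·f = 2π·1e+04 = 6.283e+04 rad/s.
Step 2 — Component impedances:
  R: Z = R = 266 Ω
  C: Z = 1/(jωC) = -j/(ω·C) = 0 - j11.21 Ω
Step 3 — Series combination: Z_total = R + C = 266 - j11.21 Ω = 266.2∠-2.4° Ω.

Z = 266 - j11.21 Ω = 266.2∠-2.4° Ω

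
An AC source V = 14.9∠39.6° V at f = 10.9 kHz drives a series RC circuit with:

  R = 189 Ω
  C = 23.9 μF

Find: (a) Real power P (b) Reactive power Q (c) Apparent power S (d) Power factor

Step 1 — Angular frequency: ω = 2π·f = 2π·1.09e+04 = 6.849e+04 rad/s.
Step 2 — Component impedances:
  R: Z = R = 189 Ω
  C: Z = 1/(jωC) = -j/(ω·C) = 0 - j0.6109 Ω
Step 3 — Series combination: Z_total = R + C = 189 - j0.6109 Ω = 189∠-0.2° Ω.
Step 4 — Source phasor: V = 14.9∠39.6° V = 11.48 + j9.498 V.
Step 5 — Current: I = V / Z = 0.06058 + j0.05045 A = 0.07884∠39.8° A.
Step 6 — Complex power: S = V·I* = 1.175 - j0.003797 VA.
Step 7 — Real power: P = Re(S) = 1.175 W.
Step 8 — Reactive power: Q = Im(S) = -0.003797 VAR.
Step 9 — Apparent power: |S| = 1.175 VA.
Step 10 — Power factor: PF = P/|S| = 1 (leading).

(a) P = 1.175 W  (b) Q = -0.003797 VAR  (c) S = 1.175 VA  (d) PF = 1 (leading)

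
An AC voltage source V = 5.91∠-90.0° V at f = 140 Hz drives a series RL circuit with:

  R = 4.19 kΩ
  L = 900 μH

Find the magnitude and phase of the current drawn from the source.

Step 1 — Angular frequency: ω = 2π·f = 2π·140 = 879.6 rad/s.
Step 2 — Component impedances:
  R: Z = R = 4190 Ω
  L: Z = jωL = j·879.6·0.0009 = 0 + j0.7917 Ω
Step 3 — Series combination: Z_total = R + L = 4190 + j0.7917 Ω = 4190∠0.0° Ω.
Step 4 — Source phasor: V = 5.91∠-90.0° V = 0 - j5.91 V.
Step 5 — Ohm's law: I = V / Z_total = (0 - j5.91) / (4190 + j0.7917) = -2.665e-07 - j0.001411 A.
Step 6 — Convert to polar: |I| = 0.001411 A, ∠I = -90.0°.

I = 0.001411∠-90.0° A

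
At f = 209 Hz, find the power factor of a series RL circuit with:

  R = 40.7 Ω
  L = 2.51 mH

Step 1 — Angular frequency: ω = 2π·f = 2π·209 = 1313 rad/s.
Step 2 — Component impedances:
  R: Z = R = 40.7 Ω
  L: Z = jωL = j·1313·0.00251 = 0 + j3.296 Ω
Step 3 — Series combination: Z_total = R + L = 40.7 + j3.296 Ω = 40.83∠4.6° Ω.
Step 4 — Power factor: PF = cos(φ) = Re(Z)/|Z| = 40.7/40.833 = 0.9967.
Step 5 — Type: Im(Z) = 3.296 ⇒ lagging (phase φ = 4.6°).

PF = 0.9967 (lagging, φ = 4.6°)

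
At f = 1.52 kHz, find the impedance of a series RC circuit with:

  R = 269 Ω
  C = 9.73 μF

Step 1 — Angular frequency: ω = 2π·f = 2π·1520 = 9550 rad/s.
Step 2 — Component impedances:
  R: Z = R = 269 Ω
  C: Z = 1/(jωC) = -j/(ω·C) = 0 - j10.76 Ω
Step 3 — Series combination: Z_total = R + C = 269 - j10.76 Ω = 269.2∠-2.3° Ω.

Z = 269 - j10.76 Ω = 269.2∠-2.3° Ω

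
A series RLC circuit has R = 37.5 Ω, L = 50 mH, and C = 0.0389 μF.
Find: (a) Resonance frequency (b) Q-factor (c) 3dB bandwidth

Step 1 — Resonance: ω₀ = 1/√(LC) = 1/√(0.05·3.89e-08) = 2.267e+04 rad/s.
Step 2 — f₀ = ω₀/(2π) = 3609 Hz.
Step 3 — Series Q: Q = ω₀L/R = 2.267e+04·0.05/37.5 = 30.23.
Step 4 — Bandwidth: Δω = ω₀/Q = 750 rad/s; BW = Δω/(2π) = 119.4 Hz.

(a) f₀ = 3609 Hz  (b) Q = 30.23  (c) BW = 119.4 Hz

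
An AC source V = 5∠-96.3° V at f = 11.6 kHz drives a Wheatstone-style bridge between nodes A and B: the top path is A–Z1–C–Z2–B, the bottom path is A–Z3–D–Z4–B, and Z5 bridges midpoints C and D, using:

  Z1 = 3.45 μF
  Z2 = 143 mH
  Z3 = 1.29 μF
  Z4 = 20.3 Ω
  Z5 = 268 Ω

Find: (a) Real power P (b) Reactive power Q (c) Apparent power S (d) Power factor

Step 1 — Angular frequency: ω = 2π·f = 2π·1.16e+04 = 7.288e+04 rad/s.
Step 2 — Component impedances:
  Z1: Z = 1/(jωC) = -j/(ω·C) = 0 - j3.977 Ω
  Z2: Z = jωL = j·7.288e+04·0.143 = 0 + j1.042e+04 Ω
  Z3: Z = 1/(jωC) = -j/(ω·C) = 0 - j10.64 Ω
  Z4: Z = R = 20.3 Ω
  Z5: Z = R = 268 Ω
Step 3 — Bridge requires nodal analysis (the Z5 bridge couples midpoints C and D, so the two paths cannot be reduced to a simple series/parallel combination). Setting node B to ground and injecting 1 A at node A, the 3-node admittance system at A, C, D solves to V_A = Z_AB = 20.76 - j10.58 Ω = 23.3∠-27.0° Ω.
Step 4 — Source phasor: V = 5∠-96.3° V = -0.5487 - j4.97 V.
Step 5 — Current: I = V / Z = 0.07586 - j0.2007 A = 0.2146∠-69.3° A.
Step 6 — Complex power: S = V·I* = 0.9558 - j0.4871 VA.
Step 7 — Real power: P = Re(S) = 0.9558 W.
Step 8 — Reactive power: Q = Im(S) = -0.4871 VAR.
Step 9 — Apparent power: |S| = 1.073 VA.
Step 10 — Power factor: PF = P/|S| = 0.891 (leading).

(a) P = 0.9558 W  (b) Q = -0.4871 VAR  (c) S = 1.073 VA  (d) PF = 0.891 (leading)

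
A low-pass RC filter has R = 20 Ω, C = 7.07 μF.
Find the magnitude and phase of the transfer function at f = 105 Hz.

Step 1 — Angular frequency: ω = 2π·105 = 659.7 rad/s.
Step 2 — Transfer function: H(jω) = 1/(1 + jωRC).
Step 3 — Denominator: 1 + jωRC = 1 + j·659.7·20·7.07e-06 = 1 + j0.09329.
Step 4 — H = 0.9914 - j0.09248.
Step 5 — Magnitude: |H| = 0.9957 (-0.0 dB); phase: φ = -5.3°.

|H| = 0.9957 (-0.0 dB), φ = -5.3°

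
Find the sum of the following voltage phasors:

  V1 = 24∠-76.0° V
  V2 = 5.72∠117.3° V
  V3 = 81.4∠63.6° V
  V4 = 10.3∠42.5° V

Step 1 — Convert each phasor to rectangular form:
  V1 = 24·(cos(-76.0°) + j·sin(-76.0°)) = 5.806 - j23.29 V
  V2 = 5.72·(cos(117.3°) + j·sin(117.3°)) = -2.623 + j5.083 V
  V3 = 81.4·(cos(63.6°) + j·sin(63.6°)) = 36.19 + j72.91 V
  V4 = 10.3·(cos(42.5°) + j·sin(42.5°)) = 7.594 + j6.959 V
Step 2 — Sum components: V_total = 46.97 + j61.67 V.
Step 3 — Convert to polar: |V_total| = 77.52 V, ∠V_total = 52.7°.

V_total = 77.52∠52.7° V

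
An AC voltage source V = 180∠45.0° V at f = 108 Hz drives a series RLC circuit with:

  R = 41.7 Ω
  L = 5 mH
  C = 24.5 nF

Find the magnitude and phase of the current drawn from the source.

Step 1 — Angular frequency: ω = 2π·f = 2π·108 = 678.6 rad/s.
Step 2 — Component impedances:
  R: Z = R = 41.7 Ω
  L: Z = jωL = j·678.6·0.005 = 0 + j3.393 Ω
  C: Z = 1/(jωC) = -j/(ω·C) = 0 - j6.015e+04 Ω
Step 3 — Series combination: Z_total = R + L + C = 41.7 - j6.015e+04 Ω = 6.015e+04∠-90.0° Ω.
Step 4 — Source phasor: V = 180∠45.0° V = 127.3 + j127.3 V.
Step 5 — Ohm's law: I = V / Z_total = (127.3 + j127.3) / (41.7 - j6.015e+04) = -0.002115 + j0.002118 A.
Step 6 — Convert to polar: |I| = 0.002993 A, ∠I = 135.0°.

I = 0.002993∠135.0° A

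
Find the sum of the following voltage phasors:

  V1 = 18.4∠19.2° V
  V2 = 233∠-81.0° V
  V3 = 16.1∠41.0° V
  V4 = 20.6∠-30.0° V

Step 1 — Convert each phasor to rectangular form:
  V1 = 18.4·(cos(19.2°) + j·sin(19.2°)) = 17.38 + j6.051 V
  V2 = 233·(cos(-81.0°) + j·sin(-81.0°)) = 36.45 - j230.1 V
  V3 = 16.1·(cos(41.0°) + j·sin(41.0°)) = 12.15 + j10.56 V
  V4 = 20.6·(cos(-30.0°) + j·sin(-30.0°)) = 17.84 - j10.3 V
Step 2 — Sum components: V_total = 83.82 - j223.8 V.
Step 3 — Convert to polar: |V_total| = 239 V, ∠V_total = -69.5°.

V_total = 239∠-69.5° V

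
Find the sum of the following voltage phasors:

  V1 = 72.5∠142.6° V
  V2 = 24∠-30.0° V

Step 1 — Convert each phasor to rectangular form:
  V1 = 72.5·(cos(142.6°) + j·sin(142.6°)) = -57.6 + j44.03 V
  V2 = 24·(cos(-30.0°) + j·sin(-30.0°)) = 20.78 - j12 V
Step 2 — Sum components: V_total = -36.81 + j32.03 V.
Step 3 — Convert to polar: |V_total| = 48.8 V, ∠V_total = 139.0°.

V_total = 48.8∠139.0° V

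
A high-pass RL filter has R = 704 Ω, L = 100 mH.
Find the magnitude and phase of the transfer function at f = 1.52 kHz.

Step 1 — Angular frequency: ω = 2π·1520 = 9550 rad/s.
Step 2 — Transfer function: H(jω) = jωL/(R + jωL).
Step 3 — Numerator jωL = j·955; denominator R + jωL = 704 + j955.
Step 4 — H = 0.6479 + j0.4776.
Step 5 — Magnitude: |H| = 0.8049 (-1.9 dB); phase: φ = 36.4°.

|H| = 0.8049 (-1.9 dB), φ = 36.4°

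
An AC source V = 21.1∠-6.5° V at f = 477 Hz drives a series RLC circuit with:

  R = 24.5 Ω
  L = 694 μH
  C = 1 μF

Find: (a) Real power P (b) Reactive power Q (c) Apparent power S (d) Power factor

Step 1 — Angular frequency: ω = 2π·f = 2π·477 = 2997 rad/s.
Step 2 — Component impedances:
  R: Z = R = 24.5 Ω
  L: Z = jωL = j·2997·0.000694 = 0 + j2.08 Ω
  C: Z = 1/(jωC) = -j/(ω·C) = 0 - j333.7 Ω
Step 3 — Series combination: Z_total = R + L + C = 24.5 - j331.6 Ω = 332.5∠-85.8° Ω.
Step 4 — Source phasor: V = 21.1∠-6.5° V = 20.96 - j2.389 V.
Step 5 — Current: I = V / Z = 0.01181 + j0.06235 A = 0.06346∠79.3° A.
Step 6 — Complex power: S = V·I* = 0.09867 - j1.335 VA.
Step 7 — Real power: P = Re(S) = 0.09867 W.
Step 8 — Reactive power: Q = Im(S) = -1.335 VAR.
Step 9 — Apparent power: |S| = 1.339 VA.
Step 10 — Power factor: PF = P/|S| = 0.07369 (leading).

(a) P = 0.09867 W  (b) Q = -1.335 VAR  (c) S = 1.339 VA  (d) PF = 0.07369 (leading)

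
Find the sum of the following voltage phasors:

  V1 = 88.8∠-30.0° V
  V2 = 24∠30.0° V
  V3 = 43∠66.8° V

Step 1 — Convert each phasor to rectangular form:
  V1 = 88.8·(cos(-30.0°) + j·sin(-30.0°)) = 76.9 - j44.4 V
  V2 = 24·(cos(30.0°) + j·sin(30.0°)) = 20.78 + j12 V
  V3 = 43·(cos(66.8°) + j·sin(66.8°)) = 16.94 + j39.52 V
Step 2 — Sum components: V_total = 114.6 + j7.123 V.
Step 3 — Convert to polar: |V_total| = 114.8 V, ∠V_total = 3.6°.

V_total = 114.8∠3.6° V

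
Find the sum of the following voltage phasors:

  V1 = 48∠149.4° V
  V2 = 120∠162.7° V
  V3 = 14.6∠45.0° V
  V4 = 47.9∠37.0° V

Step 1 — Convert each phasor to rectangular form:
  V1 = 48·(cos(149.4°) + j·sin(149.4°)) = -41.32 + j24.43 V
  V2 = 120·(cos(162.7°) + j·sin(162.7°)) = -114.6 + j35.68 V
  V3 = 14.6·(cos(45.0°) + j·sin(45.0°)) = 10.32 + j10.32 V
  V4 = 47.9·(cos(37.0°) + j·sin(37.0°)) = 38.25 + j28.83 V
Step 2 — Sum components: V_total = -107.3 + j99.27 V.
Step 3 — Convert to polar: |V_total| = 146.2 V, ∠V_total = 137.2°.

V_total = 146.2∠137.2° V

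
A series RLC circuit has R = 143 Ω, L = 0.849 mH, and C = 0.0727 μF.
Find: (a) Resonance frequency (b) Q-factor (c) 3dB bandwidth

Step 1 — Resonance condition Im(Z)=0 gives ω₀ = 1/√(LC).
Step 2 — ω₀ = 1/√(0.000849·7.27e-08) = 1.273e+05 rad/s.
Step 3 — f₀ = ω₀/(2π) = 2.026e+04 Hz.
Step 4 — Series Q: Q = ω₀L/R = 1.273e+05·0.000849/143 = 0.7557.
Step 5 — 3dB bandwidth: Δω = ω₀/Q = 1.684e+05 rad/s; BW = Δω/(2π) = 2.681e+04 Hz.

(a) f₀ = 2.026e+04 Hz  (b) Q = 0.7557  (c) BW = 2.681e+04 Hz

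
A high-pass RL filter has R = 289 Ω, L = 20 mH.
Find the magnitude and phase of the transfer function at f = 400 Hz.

Step 1 — Angular frequency: ω = 2π·400 = 2513 rad/s.
Step 2 — Transfer function: H(jω) = jωL/(R + jωL).
Step 3 — Numerator jωL = j·50.27; denominator R + jωL = 289 + j50.27.
Step 4 — H = 0.02936 + j0.1688.
Step 5 — Magnitude: |H| = 0.1714 (-15.3 dB); phase: φ = 80.1°.

|H| = 0.1714 (-15.3 dB), φ = 80.1°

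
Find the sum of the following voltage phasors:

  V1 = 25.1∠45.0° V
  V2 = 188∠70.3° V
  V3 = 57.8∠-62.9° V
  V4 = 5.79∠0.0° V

Step 1 — Convert each phasor to rectangular form:
  V1 = 25.1·(cos(45.0°) + j·sin(45.0°)) = 17.75 + j17.75 V
  V2 = 188·(cos(70.3°) + j·sin(70.3°)) = 63.37 + j177 V
  V3 = 57.8·(cos(-62.9°) + j·sin(-62.9°)) = 26.33 - j51.45 V
  V4 = 5.79·(cos(0.0°) + j·sin(0.0°)) = 5.79 V
Step 2 — Sum components: V_total = 113.2 + j143.3 V.
Step 3 — Convert to polar: |V_total| = 182.6 V, ∠V_total = 51.7°.

V_total = 182.6∠51.7° V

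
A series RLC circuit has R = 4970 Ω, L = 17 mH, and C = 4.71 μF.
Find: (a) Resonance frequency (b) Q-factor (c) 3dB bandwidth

Step 1 — Resonance condition Im(Z)=0 gives ω₀ = 1/√(LC).
Step 2 — ω₀ = 1/√(0.017·4.71e-06) = 3534 rad/s.
Step 3 — f₀ = ω₀/(2π) = 562.5 Hz.
Step 4 — Series Q: Q = ω₀L/R = 3534·0.017/4970 = 0.01209.
Step 5 — 3dB bandwidth: Δω = ω₀/Q = 2.924e+05 rad/s; BW = Δω/(2π) = 4.653e+04 Hz.

(a) f₀ = 562.5 Hz  (b) Q = 0.01209  (c) BW = 4.653e+04 Hz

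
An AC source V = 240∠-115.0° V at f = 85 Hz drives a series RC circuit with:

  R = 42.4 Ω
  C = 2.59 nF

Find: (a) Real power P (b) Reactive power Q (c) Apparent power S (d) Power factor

Step 1 — Angular frequency: ω = 2π·f = 2π·85 = 534.1 rad/s.
Step 2 — Component impedances:
  R: Z = R = 42.4 Ω
  C: Z = 1/(jωC) = -j/(ω·C) = 0 - j7.229e+05 Ω
Step 3 — Series combination: Z_total = R + C = 42.4 - j7.229e+05 Ω = 7.229e+05∠-90.0° Ω.
Step 4 — Source phasor: V = 240∠-115.0° V = -101.4 - j217.5 V.
Step 5 — Current: I = V / Z = 0.0003009 - j0.0001403 A = 0.000332∠-25.0° A.
Step 6 — Complex power: S = V·I* = 4.673e-06 - j0.07967 VA.
Step 7 — Real power: P = Re(S) = 4.673e-06 W.
Step 8 — Reactive power: Q = Im(S) = -0.07967 VAR.
Step 9 — Apparent power: |S| = 0.07967 VA.
Step 10 — Power factor: PF = P/|S| = 5.865e-05 (leading).

(a) P = 4.673e-06 W  (b) Q = -0.07967 VAR  (c) S = 0.07967 VA  (d) PF = 5.865e-05 (leading)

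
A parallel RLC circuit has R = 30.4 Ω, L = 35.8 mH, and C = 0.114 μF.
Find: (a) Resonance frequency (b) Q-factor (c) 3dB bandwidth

Step 1 — Resonance: ω₀ = 1/√(LC) = 1/√(0.0358·1.14e-07) = 1.565e+04 rad/s.
Step 2 — f₀ = ω₀/(2π) = 2491 Hz.
Step 3 — Parallel Q: Q = R/(ω₀L) = 30.4/(1.565e+04·0.0358) = 0.05425.
Step 4 — Bandwidth: Δω = ω₀/Q = 2.886e+05 rad/s; BW = Δω/(2π) = 4.592e+04 Hz.

(a) f₀ = 2491 Hz  (b) Q = 0.05425  (c) BW = 4.592e+04 Hz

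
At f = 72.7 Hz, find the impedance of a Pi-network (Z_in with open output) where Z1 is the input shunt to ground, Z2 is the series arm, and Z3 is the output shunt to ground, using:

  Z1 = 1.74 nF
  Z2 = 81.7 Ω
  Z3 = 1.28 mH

Step 1 — Angular frequency: ω = 2π·f = 2π·72.7 = 456.8 rad/s.
Step 2 — Component impedances:
  Z1: Z = 1/(jωC) = -j/(ω·C) = 0 - j1.258e+06 Ω
  Z2: Z = R = 81.7 Ω
  Z3: Z = jωL = j·456.8·0.00128 = 0 + j0.5847 Ω
Step 3 — With open output, the series arm Z2 and the output shunt Z3 appear in series to ground: Z2 + Z3 = 81.7 + j0.5847 Ω.
Step 4 — Parallel with input shunt Z1: Z_in = Z1 || (Z2 + Z3) = 81.7 + j0.5794 Ω = 81.7∠0.4° Ω.

Z = 81.7 + j0.5794 Ω = 81.7∠0.4° Ω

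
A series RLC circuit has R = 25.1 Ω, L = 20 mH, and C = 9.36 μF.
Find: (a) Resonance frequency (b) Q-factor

Step 1 — Resonance condition Im(Z)=0 gives ω₀ = 1/√(LC).
Step 2 — ω₀ = 1/√(0.02·9.36e-06) = 2311 rad/s.
Step 3 — f₀ = ω₀/(2π) = 367.8 Hz.
Step 4 — Series Q: Q = ω₀L/R = 2311·0.02/25.1 = 1.842.

(a) f₀ = 367.8 Hz  (b) Q = 1.842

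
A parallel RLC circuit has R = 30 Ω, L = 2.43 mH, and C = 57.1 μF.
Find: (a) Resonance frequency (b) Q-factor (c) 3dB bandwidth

Step 1 — Resonance: ω₀ = 1/√(LC) = 1/√(0.00243·5.71e-05) = 2685 rad/s.
Step 2 — f₀ = ω₀/(2π) = 427.3 Hz.
Step 3 — Parallel Q: Q = R/(ω₀L) = 30/(2685·0.00243) = 4.599.
Step 4 — Bandwidth: Δω = ω₀/Q = 583.8 rad/s; BW = Δω/(2π) = 92.91 Hz.

(a) f₀ = 427.3 Hz  (b) Q = 4.599  (c) BW = 92.91 Hz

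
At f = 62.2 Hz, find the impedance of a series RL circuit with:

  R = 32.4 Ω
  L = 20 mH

Step 1 — Angular frequency: ω = 2π·f = 2π·62.2 = 390.8 rad/s.
Step 2 — Component impedances:
  R: Z = R = 32.4 Ω
  L: Z = jωL = j·390.8·0.02 = 0 + j7.816 Ω
Step 3 — Series combination: Z_total = R + L = 32.4 + j7.816 Ω = 33.33∠13.6° Ω.

Z = 32.4 + j7.816 Ω = 33.33∠13.6° Ω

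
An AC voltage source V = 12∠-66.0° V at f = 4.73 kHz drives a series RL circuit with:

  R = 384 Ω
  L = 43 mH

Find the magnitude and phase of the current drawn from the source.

Step 1 — Angular frequency: ω = 2π·f = 2π·4730 = 2.972e+04 rad/s.
Step 2 — Component impedances:
  R: Z = R = 384 Ω
  L: Z = jωL = j·2.972e+04·0.043 = 0 + j1278 Ω
Step 3 — Series combination: Z_total = R + L = 384 + j1278 Ω = 1334∠73.3° Ω.
Step 4 — Source phasor: V = 12∠-66.0° V = 4.881 - j10.96 V.
Step 5 — Ohm's law: I = V / Z_total = (4.881 - j10.96) / (384 + j1278) = -0.006815 - j0.005867 A.
Step 6 — Convert to polar: |I| = 0.008993 A, ∠I = -139.3°.

I = 0.008993∠-139.3° A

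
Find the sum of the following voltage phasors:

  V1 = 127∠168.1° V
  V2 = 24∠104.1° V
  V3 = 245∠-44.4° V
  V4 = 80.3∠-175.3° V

Step 1 — Convert each phasor to rectangular form:
  V1 = 127·(cos(168.1°) + j·sin(168.1°)) = -124.3 + j26.19 V
  V2 = 24·(cos(104.1°) + j·sin(104.1°)) = -5.847 + j23.28 V
  V3 = 245·(cos(-44.4°) + j·sin(-44.4°)) = 175 - j171.4 V
  V4 = 80.3·(cos(-175.3°) + j·sin(-175.3°)) = -80.03 - j6.58 V
Step 2 — Sum components: V_total = -35.1 - j128.5 V.
Step 3 — Convert to polar: |V_total| = 133.2 V, ∠V_total = -105.3°.

V_total = 133.2∠-105.3° V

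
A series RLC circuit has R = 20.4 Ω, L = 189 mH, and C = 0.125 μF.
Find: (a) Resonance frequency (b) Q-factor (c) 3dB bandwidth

Step 1 — Resonance: ω₀ = 1/√(LC) = 1/√(0.189·1.25e-07) = 6506 rad/s.
Step 2 — f₀ = ω₀/(2π) = 1035 Hz.
Step 3 — Series Q: Q = ω₀L/R = 6506·0.189/20.4 = 60.28.
Step 4 — Bandwidth: Δω = ω₀/Q = 107.9 rad/s; BW = Δω/(2π) = 17.18 Hz.

(a) f₀ = 1035 Hz  (b) Q = 60.28  (c) BW = 17.18 Hz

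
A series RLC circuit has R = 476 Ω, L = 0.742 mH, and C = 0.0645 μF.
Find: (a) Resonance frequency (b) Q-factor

Step 1 — Resonance condition Im(Z)=0 gives ω₀ = 1/√(LC).
Step 2 — ω₀ = 1/√(0.000742·6.45e-08) = 1.446e+05 rad/s.
Step 3 — f₀ = ω₀/(2π) = 2.301e+04 Hz.
Step 4 — Series Q: Q = ω₀L/R = 1.446e+05·0.000742/476 = 0.2253.

(a) f₀ = 2.301e+04 Hz  (b) Q = 0.2253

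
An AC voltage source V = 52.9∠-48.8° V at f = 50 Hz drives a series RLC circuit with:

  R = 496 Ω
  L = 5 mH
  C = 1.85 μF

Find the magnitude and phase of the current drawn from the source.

Step 1 — Angular frequency: ω = 2π·f = 2π·50 = 314.2 rad/s.
Step 2 — Component impedances:
  R: Z = R = 496 Ω
  L: Z = jωL = j·314.2·0.005 = 0 + j1.571 Ω
  C: Z = 1/(jωC) = -j/(ω·C) = 0 - j1721 Ω
Step 3 — Series combination: Z_total = R + L + C = 496 - j1719 Ω = 1789∠-73.9° Ω.
Step 4 — Source phasor: V = 52.9∠-48.8° V = 34.84 - j39.8 V.
Step 5 — Ohm's law: I = V / Z_total = (34.84 - j39.8) / (496 - j1719) = 0.02677 + j0.01254 A.
Step 6 — Convert to polar: |I| = 0.02957 A, ∠I = 25.1°.

I = 0.02957∠25.1° A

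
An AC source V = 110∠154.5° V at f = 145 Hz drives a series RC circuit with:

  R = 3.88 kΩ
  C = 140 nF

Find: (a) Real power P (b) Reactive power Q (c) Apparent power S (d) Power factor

Step 1 — Angular frequency: ω = 2π·f = 2π·145 = 911.1 rad/s.
Step 2 — Component impedances:
  R: Z = R = 3880 Ω
  C: Z = 1/(jωC) = -j/(ω·C) = 0 - j7840 Ω
Step 3 — Series combination: Z_total = R + C = 3880 - j7840 Ω = 8748∠-63.7° Ω.
Step 4 — Source phasor: V = 110∠154.5° V = -99.28 + j47.36 V.
Step 5 — Current: I = V / Z = -0.009886 - j0.007771 A = 0.01257∠-141.8° A.
Step 6 — Complex power: S = V·I* = 0.6135 - j1.24 VA.
Step 7 — Real power: P = Re(S) = 0.6135 W.
Step 8 — Reactive power: Q = Im(S) = -1.24 VAR.
Step 9 — Apparent power: |S| = 1.383 VA.
Step 10 — Power factor: PF = P/|S| = 0.4435 (leading).

(a) P = 0.6135 W  (b) Q = -1.24 VAR  (c) S = 1.383 VA  (d) PF = 0.4435 (leading)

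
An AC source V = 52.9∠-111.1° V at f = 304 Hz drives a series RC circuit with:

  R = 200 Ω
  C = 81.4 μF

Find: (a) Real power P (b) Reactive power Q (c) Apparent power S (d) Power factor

Step 1 — Angular frequency: ω = 2π·f = 2π·304 = 1910 rad/s.
Step 2 — Component impedances:
  R: Z = R = 200 Ω
  C: Z = 1/(jωC) = -j/(ω·C) = 0 - j6.432 Ω
Step 3 — Series combination: Z_total = R + C = 200 - j6.432 Ω = 200.1∠-1.8° Ω.
Step 4 — Source phasor: V = 52.9∠-111.1° V = -19.04 - j49.35 V.
Step 5 — Current: I = V / Z = -0.08719 - j0.2496 A = 0.2644∠-109.3° A.
Step 6 — Complex power: S = V·I* = 13.98 - j0.4495 VA.
Step 7 — Real power: P = Re(S) = 13.98 W.
Step 8 — Reactive power: Q = Im(S) = -0.4495 VAR.
Step 9 — Apparent power: |S| = 13.98 VA.
Step 10 — Power factor: PF = P/|S| = 0.9995 (leading).

(a) P = 13.98 W  (b) Q = -0.4495 VAR  (c) S = 13.98 VA  (d) PF = 0.9995 (leading)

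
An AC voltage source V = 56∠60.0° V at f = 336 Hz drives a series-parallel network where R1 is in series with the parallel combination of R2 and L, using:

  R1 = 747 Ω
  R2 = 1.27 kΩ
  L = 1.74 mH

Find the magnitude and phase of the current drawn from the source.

Step 1 — Angular frequency: ω = 2π·f = 2π·336 = 2111 rad/s.
Step 2 — Component impedances:
  R1: Z = R = 747 Ω
  R2: Z = R = 1270 Ω
  L: Z = jωL = j·2111·0.00174 = 0 + j3.673 Ω
Step 3 — Parallel branch: R2 || L = 1/(1/R2 + 1/L) = 0.01063 + j3.673 Ω.
Step 4 — Series with R1: Z_total = R1 + (R2 || L) = 747 + j3.673 Ω = 747∠0.3° Ω.
Step 5 — Source phasor: V = 56∠60.0° V = 28 + j48.5 V.
Step 6 — Ohm's law: I = V / Z_total = (28 + j48.5) / (747 + j3.673) = 0.0378 + j0.06474 A.
Step 7 — Convert to polar: |I| = 0.07496 A, ∠I = 59.7°.

I = 0.07496∠59.7° A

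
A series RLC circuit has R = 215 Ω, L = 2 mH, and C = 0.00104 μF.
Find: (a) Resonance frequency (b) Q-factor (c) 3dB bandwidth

Step 1 — Resonance: ω₀ = 1/√(LC) = 1/√(0.002·1.04e-09) = 6.934e+05 rad/s.
Step 2 — f₀ = ω₀/(2π) = 1.104e+05 Hz.
Step 3 — Series Q: Q = ω₀L/R = 6.934e+05·0.002/215 = 6.45.
Step 4 — Bandwidth: Δω = ω₀/Q = 1.075e+05 rad/s; BW = Δω/(2π) = 1.711e+04 Hz.

(a) f₀ = 1.104e+05 Hz  (b) Q = 6.45  (c) BW = 1.711e+04 Hz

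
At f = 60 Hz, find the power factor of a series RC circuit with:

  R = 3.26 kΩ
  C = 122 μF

Step 1 — Angular frequency: ω = 2π·f = 2π·60 = 377 rad/s.
Step 2 — Component impedances:
  R: Z = R = 3260 Ω
  C: Z = 1/(jωC) = -j/(ω·C) = 0 - j21.74 Ω
Step 3 — Series combination: Z_total = R + C = 3260 - j21.74 Ω = 3260∠-0.4° Ω.
Step 4 — Power factor: PF = cos(φ) = Re(Z)/|Z| = 3260/3260 = 1.
Step 5 — Type: Im(Z) = -21.74 ⇒ leading (phase φ = -0.4°).

PF = 1 (leading, φ = -0.4°)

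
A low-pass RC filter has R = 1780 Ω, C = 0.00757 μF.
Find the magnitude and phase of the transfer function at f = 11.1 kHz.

Step 1 — Angular frequency: ω = 2π·1.11e+04 = 6.974e+04 rad/s.
Step 2 — Transfer function: H(jω) = 1/(1 + jωRC).
Step 3 — Denominator: 1 + jωRC = 1 + j·6.974e+04·1780·7.57e-09 = 1 + j0.9398.
Step 4 — H = 0.531 - j0.499.
Step 5 — Magnitude: |H| = 0.7287 (-2.7 dB); phase: φ = -43.2°.

|H| = 0.7287 (-2.7 dB), φ = -43.2°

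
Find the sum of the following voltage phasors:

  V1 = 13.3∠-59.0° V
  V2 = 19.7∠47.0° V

Step 1 — Convert each phasor to rectangular form:
  V1 = 13.3·(cos(-59.0°) + j·sin(-59.0°)) = 6.85 - j11.4 V
  V2 = 19.7·(cos(47.0°) + j·sin(47.0°)) = 13.44 + j14.41 V
Step 2 — Sum components: V_total = 20.29 + j3.007 V.
Step 3 — Convert to polar: |V_total| = 20.51 V, ∠V_total = 8.4°.

V_total = 20.51∠8.4° V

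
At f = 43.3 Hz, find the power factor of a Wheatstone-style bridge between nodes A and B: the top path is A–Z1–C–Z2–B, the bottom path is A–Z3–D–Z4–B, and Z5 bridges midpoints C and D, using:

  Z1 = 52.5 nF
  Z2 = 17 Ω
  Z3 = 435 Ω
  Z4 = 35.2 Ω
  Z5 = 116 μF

Step 1 — Angular frequency: ω = 2π·f = 2π·43.3 = 272.1 rad/s.
Step 2 — Component impedances:
  Z1: Z = 1/(jωC) = -j/(ω·C) = 0 - j7.001e+04 Ω
  Z2: Z = R = 17 Ω
  Z3: Z = R = 435 Ω
  Z4: Z = R = 35.2 Ω
  Z5: Z = 1/(jωC) = -j/(ω·C) = 0 - j31.69 Ω
Step 3 — Bridge requires nodal analysis (the Z5 bridge couples midpoints C and D, so the two paths cannot be reduced to a simple series/parallel combination). Setting node B to ground and injecting 1 A at node A, the 3-node admittance system at A, C, D solves to V_A = Z_AB = 452.6 - j13.34 Ω = 452.8∠-1.7° Ω.
Step 4 — Power factor: PF = cos(φ) = Re(Z)/|Z| = 452.6/452.8 = 0.9996.
Step 5 — Type: Im(Z) = -13.34 ⇒ leading (phase φ = -1.7°).

PF = 0.9996 (leading, φ = -1.7°)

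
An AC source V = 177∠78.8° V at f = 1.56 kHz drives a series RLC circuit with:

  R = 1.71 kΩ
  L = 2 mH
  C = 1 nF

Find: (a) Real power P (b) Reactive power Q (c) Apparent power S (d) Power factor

Step 1 — Angular frequency: ω = 2π·f = 2π·1560 = 9802 rad/s.
Step 2 — Component impedances:
  R: Z = R = 1710 Ω
  L: Z = jωL = j·9802·0.002 = 0 + j19.6 Ω
  C: Z = 1/(jωC) = -j/(ω·C) = 0 - j1.02e+05 Ω
Step 3 — Series combination: Z_total = R + L + C = 1710 - j1.02e+05 Ω = 1.02e+05∠-89.0° Ω.
Step 4 — Source phasor: V = 177∠78.8° V = 34.38 + j173.6 V.
Step 5 — Current: I = V / Z = -0.001696 + j0.0003655 A = 0.001735∠167.8° A.
Step 6 — Complex power: S = V·I* = 0.005148 - j0.3071 VA.
Step 7 — Real power: P = Re(S) = 0.005148 W.
Step 8 — Reactive power: Q = Im(S) = -0.3071 VAR.
Step 9 — Apparent power: |S| = 0.3071 VA.
Step 10 — Power factor: PF = P/|S| = 0.01676 (leading).

(a) P = 0.005148 W  (b) Q = -0.3071 VAR  (c) S = 0.3071 VA  (d) PF = 0.01676 (leading)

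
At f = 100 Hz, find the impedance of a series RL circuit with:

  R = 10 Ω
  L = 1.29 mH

Step 1 — Angular frequency: ω = 2π·f = 2π·100 = 628.3 rad/s.
Step 2 — Component impedances:
  R: Z = R = 10 Ω
  L: Z = jωL = j·628.3·0.00129 = 0 + j0.8105 Ω
Step 3 — Series combination: Z_total = R + L = 10 + j0.8105 Ω = 10.03∠4.6° Ω.

Z = 10 + j0.8105 Ω = 10.03∠4.6° Ω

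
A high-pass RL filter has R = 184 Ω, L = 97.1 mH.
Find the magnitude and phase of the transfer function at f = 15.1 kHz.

Step 1 — Angular frequency: ω = 2π·1.51e+04 = 9.488e+04 rad/s.
Step 2 — Transfer function: H(jω) = jωL/(R + jωL).
Step 3 — Numerator jωL = j·9212; denominator R + jωL = 184 + j9212.
Step 4 — H = 0.9996 + j0.01996.
Step 5 — Magnitude: |H| = 0.9998 (-0.0 dB); phase: φ = 1.1°.

|H| = 0.9998 (-0.0 dB), φ = 1.1°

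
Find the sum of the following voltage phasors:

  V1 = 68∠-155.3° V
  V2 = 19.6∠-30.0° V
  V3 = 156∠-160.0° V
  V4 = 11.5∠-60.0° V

Step 1 — Convert each phasor to rectangular form:
  V1 = 68·(cos(-155.3°) + j·sin(-155.3°)) = -61.78 - j28.41 V
  V2 = 19.6·(cos(-30.0°) + j·sin(-30.0°)) = 16.97 - j9.8 V
  V3 = 156·(cos(-160.0°) + j·sin(-160.0°)) = -146.6 - j53.36 V
  V4 = 11.5·(cos(-60.0°) + j·sin(-60.0°)) = 5.75 - j9.959 V
Step 2 — Sum components: V_total = -185.6 - j101.5 V.
Step 3 — Convert to polar: |V_total| = 211.6 V, ∠V_total = -151.3°.

V_total = 211.6∠-151.3° V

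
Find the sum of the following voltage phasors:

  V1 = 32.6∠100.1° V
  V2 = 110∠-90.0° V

Step 1 — Convert each phasor to rectangular form:
  V1 = 32.6·(cos(100.1°) + j·sin(100.1°)) = -5.717 + j32.09 V
  V2 = 110·(cos(-90.0°) + j·sin(-90.0°)) = 0 - j110 V
Step 2 — Sum components: V_total = -5.717 - j77.91 V.
Step 3 — Convert to polar: |V_total| = 78.11 V, ∠V_total = -94.2°.

V_total = 78.11∠-94.2° V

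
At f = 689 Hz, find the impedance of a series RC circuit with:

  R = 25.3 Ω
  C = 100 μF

Step 1 — Angular frequency: ω = 2π·f = 2π·689 = 4329 rad/s.
Step 2 — Component impedances:
  R: Z = R = 25.3 Ω
  C: Z = 1/(jωC) = -j/(ω·C) = 0 - j2.31 Ω
Step 3 — Series combination: Z_total = R + C = 25.3 - j2.31 Ω = 25.41∠-5.2° Ω.

Z = 25.3 - j2.31 Ω = 25.41∠-5.2° Ω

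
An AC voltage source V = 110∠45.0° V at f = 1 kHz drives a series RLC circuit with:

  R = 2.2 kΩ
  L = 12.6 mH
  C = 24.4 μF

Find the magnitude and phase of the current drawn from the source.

Step 1 — Angular frequency: ω = 2π·f = 2π·1000 = 6283 rad/s.
Step 2 — Component impedances:
  R: Z = R = 2200 Ω
  L: Z = jωL = j·6283·0.0126 = 0 + j79.17 Ω
  C: Z = 1/(jωC) = -j/(ω·C) = 0 - j6.523 Ω
Step 3 — Series combination: Z_total = R + L + C = 2200 + j72.65 Ω = 2201∠1.9° Ω.
Step 4 — Source phasor: V = 110∠45.0° V = 77.78 + j77.78 V.
Step 5 — Ohm's law: I = V / Z_total = (77.78 + j77.78) / (2200 + j72.65) = 0.03648 + j0.03415 A.
Step 6 — Convert to polar: |I| = 0.04997 A, ∠I = 43.1°.

I = 0.04997∠43.1° A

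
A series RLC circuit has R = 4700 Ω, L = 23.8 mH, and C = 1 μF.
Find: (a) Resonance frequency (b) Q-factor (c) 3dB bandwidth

Step 1 — Resonance condition Im(Z)=0 gives ω₀ = 1/√(LC).
Step 2 — ω₀ = 1/√(0.0238·1e-06) = 6482 rad/s.
Step 3 — f₀ = ω₀/(2π) = 1032 Hz.
Step 4 — Series Q: Q = ω₀L/R = 6482·0.0238/4700 = 0.03282.
Step 5 — 3dB bandwidth: Δω = ω₀/Q = 1.975e+05 rad/s; BW = Δω/(2π) = 3.143e+04 Hz.

(a) f₀ = 1032 Hz  (b) Q = 0.03282  (c) BW = 3.143e+04 Hz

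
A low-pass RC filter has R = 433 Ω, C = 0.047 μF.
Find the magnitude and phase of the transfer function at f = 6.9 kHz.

Step 1 — Angular frequency: ω = 2π·6900 = 4.335e+04 rad/s.
Step 2 — Transfer function: H(jω) = 1/(1 + jωRC).
Step 3 — Denominator: 1 + jωRC = 1 + j·4.335e+04·433·4.7e-08 = 1 + j0.8823.
Step 4 — H = 0.5623 - j0.4961.
Step 5 — Magnitude: |H| = 0.7499 (-2.5 dB); phase: φ = -41.4°.

|H| = 0.7499 (-2.5 dB), φ = -41.4°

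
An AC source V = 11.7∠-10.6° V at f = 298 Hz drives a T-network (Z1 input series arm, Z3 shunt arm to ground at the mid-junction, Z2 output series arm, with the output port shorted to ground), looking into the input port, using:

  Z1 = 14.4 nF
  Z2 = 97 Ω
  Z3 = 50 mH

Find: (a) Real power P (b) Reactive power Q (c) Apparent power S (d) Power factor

Step 1 — Angular frequency: ω = 2π·f = 2π·298 = 1872 rad/s.
Step 2 — Component impedances:
  Z1: Z = 1/(jωC) = -j/(ω·C) = 0 - j3.709e+04 Ω
  Z2: Z = R = 97 Ω
  Z3: Z = jωL = j·1872·0.05 = 0 + j93.62 Ω
Step 3 — With the output port shorted to ground, the output series arm Z2 runs from the junction to ground; the shunt arm Z3 also runs from the junction to ground. They appear in parallel: Z3 || Z2 = 46.78 + j48.47 Ω.
Step 4 — Series with input arm Z1: Z_in = Z1 + (Z3 || Z2) = 46.78 - j3.704e+04 Ω = 3.704e+04∠-89.9° Ω.
Step 5 — Source phasor: V = 11.7∠-10.6° V = 11.5 - j2.152 V.
Step 6 — Current: I = V / Z = 5.85e-05 + j0.0003104 A = 0.0003159∠79.3° A.
Step 7 — Complex power: S = V·I* = 4.668e-06 - j0.003696 VA.
Step 8 — Real power: P = Re(S) = 4.668e-06 W.
Step 9 — Reactive power: Q = Im(S) = -0.003696 VAR.
Step 10 — Apparent power: |S| = 0.003696 VA.
Step 11 — Power factor: PF = P/|S| = 0.001263 (leading).

(a) P = 4.668e-06 W  (b) Q = -0.003696 VAR  (c) S = 0.003696 VA  (d) PF = 0.001263 (leading)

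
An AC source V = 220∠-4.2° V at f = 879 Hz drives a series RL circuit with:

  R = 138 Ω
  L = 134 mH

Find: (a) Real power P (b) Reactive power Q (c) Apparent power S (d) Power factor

Step 1 — Angular frequency: ω = 2π·f = 2π·879 = 5523 rad/s.
Step 2 — Component impedances:
  R: Z = R = 138 Ω
  L: Z = jωL = j·5523·0.134 = 0 + j740.1 Ω
Step 3 — Series combination: Z_total = R + L = 138 + j740.1 Ω = 752.8∠79.4° Ω.
Step 4 — Source phasor: V = 220∠-4.2° V = 219.4 - j16.11 V.
Step 5 — Current: I = V / Z = 0.03238 - j0.2904 A = 0.2922∠-83.6° A.
Step 6 — Complex power: S = V·I* = 11.79 + j63.2 VA.
Step 7 — Real power: P = Re(S) = 11.79 W.
Step 8 — Reactive power: Q = Im(S) = 63.2 VAR.
Step 9 — Apparent power: |S| = 64.29 VA.
Step 10 — Power factor: PF = P/|S| = 0.1833 (lagging).

(a) P = 11.79 W  (b) Q = 63.2 VAR  (c) S = 64.29 VA  (d) PF = 0.1833 (lagging)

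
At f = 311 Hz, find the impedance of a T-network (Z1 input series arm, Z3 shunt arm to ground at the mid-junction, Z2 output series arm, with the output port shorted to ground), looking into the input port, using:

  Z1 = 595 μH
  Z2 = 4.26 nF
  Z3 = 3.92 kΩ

Step 1 — Angular frequency: ω = 2π·f = 2π·311 = 1954 rad/s.
Step 2 — Component impedances:
  Z1: Z = jωL = j·1954·0.000595 = 0 + j1.163 Ω
  Z2: Z = 1/(jωC) = -j/(ω·C) = 0 - j1.201e+05 Ω
  Z3: Z = R = 3920 Ω
Step 3 — With the output port shorted to ground, the output series arm Z2 runs from the junction to ground; the shunt arm Z3 also runs from the junction to ground. They appear in parallel: Z3 || Z2 = 3916 - j127.8 Ω.
Step 4 — Series with input arm Z1: Z_in = Z1 + (Z3 || Z2) = 3916 - j126.6 Ω = 3918∠-1.9° Ω.

Z = 3916 - j126.6 Ω = 3918∠-1.9° Ω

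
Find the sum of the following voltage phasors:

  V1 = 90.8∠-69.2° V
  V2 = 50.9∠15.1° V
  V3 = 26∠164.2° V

Step 1 — Convert each phasor to rectangular form:
  V1 = 90.8·(cos(-69.2°) + j·sin(-69.2°)) = 32.24 - j84.88 V
  V2 = 50.9·(cos(15.1°) + j·sin(15.1°)) = 49.14 + j13.26 V
  V3 = 26·(cos(164.2°) + j·sin(164.2°)) = -25.02 + j7.079 V
Step 2 — Sum components: V_total = 56.37 - j64.54 V.
Step 3 — Convert to polar: |V_total| = 85.69 V, ∠V_total = -48.9°.

V_total = 85.69∠-48.9° V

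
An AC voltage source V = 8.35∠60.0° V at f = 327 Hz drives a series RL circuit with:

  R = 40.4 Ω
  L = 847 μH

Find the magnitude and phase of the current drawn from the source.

Step 1 — Angular frequency: ω = 2π·f = 2π·327 = 2055 rad/s.
Step 2 — Component impedances:
  R: Z = R = 40.4 Ω
  L: Z = jωL = j·2055·0.000847 = 0 + j1.74 Ω
Step 3 — Series combination: Z_total = R + L = 40.4 + j1.74 Ω = 40.44∠2.5° Ω.
Step 4 — Source phasor: V = 8.35∠60.0° V = 4.175 + j7.231 V.
Step 5 — Ohm's law: I = V / Z_total = (4.175 + j7.231) / (40.4 + j1.74) = 0.1108 + j0.1742 A.
Step 6 — Convert to polar: |I| = 0.2065 A, ∠I = 57.5°.

I = 0.2065∠57.5° A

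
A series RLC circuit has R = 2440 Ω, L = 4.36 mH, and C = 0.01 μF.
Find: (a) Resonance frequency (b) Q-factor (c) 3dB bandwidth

Step 1 — Resonance condition Im(Z)=0 gives ω₀ = 1/√(LC).
Step 2 — ω₀ = 1/√(0.00436·1e-08) = 1.514e+05 rad/s.
Step 3 — f₀ = ω₀/(2π) = 2.41e+04 Hz.
Step 4 — Series Q: Q = ω₀L/R = 1.514e+05·0.00436/2440 = 0.2706.
Step 5 — 3dB bandwidth: Δω = ω₀/Q = 5.596e+05 rad/s; BW = Δω/(2π) = 8.907e+04 Hz.

(a) f₀ = 2.41e+04 Hz  (b) Q = 0.2706  (c) BW = 8.907e+04 Hz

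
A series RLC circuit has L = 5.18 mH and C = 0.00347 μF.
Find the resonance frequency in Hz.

Step 1 — Resonance condition Im(Z)=0 gives ω₀ = 1/√(LC).
Step 2 — ω₀ = 1/√(0.00518·3.47e-09) = 2.359e+05 rad/s.
Step 3 — f₀ = ω₀/(2π) = 3.754e+04 Hz.

f₀ = 3.754e+04 Hz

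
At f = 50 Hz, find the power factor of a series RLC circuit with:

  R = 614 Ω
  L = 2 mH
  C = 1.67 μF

Step 1 — Angular frequency: ω = 2π·f = 2π·50 = 314.2 rad/s.
Step 2 — Component impedances:
  R: Z = R = 614 Ω
  L: Z = jωL = j·314.2·0.002 = 0 + j0.6283 Ω
  C: Z = 1/(jωC) = -j/(ω·C) = 0 - j1906 Ω
Step 3 — Series combination: Z_total = R + L + C = 614 - j1905 Ω = 2002∠-72.1° Ω.
Step 4 — Power factor: PF = cos(φ) = Re(Z)/|Z| = 614/2002 = 0.3067.
Step 5 — Type: Im(Z) = -1905 ⇒ leading (phase φ = -72.1°).

PF = 0.3067 (leading, φ = -72.1°)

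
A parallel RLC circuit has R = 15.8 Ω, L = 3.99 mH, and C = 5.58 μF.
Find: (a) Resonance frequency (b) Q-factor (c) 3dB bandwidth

Step 1 — Resonance: ω₀ = 1/√(LC) = 1/√(0.00399·5.58e-06) = 6702 rad/s.
Step 2 — f₀ = ω₀/(2π) = 1067 Hz.
Step 3 — Parallel Q: Q = R/(ω₀L) = 15.8/(6702·0.00399) = 0.5909.
Step 4 — Bandwidth: Δω = ω₀/Q = 1.134e+04 rad/s; BW = Δω/(2π) = 1805 Hz.

(a) f₀ = 1067 Hz  (b) Q = 0.5909  (c) BW = 1805 Hz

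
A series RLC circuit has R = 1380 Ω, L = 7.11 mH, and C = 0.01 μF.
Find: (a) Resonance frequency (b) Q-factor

Step 1 — Resonance condition Im(Z)=0 gives ω₀ = 1/√(LC).
Step 2 — ω₀ = 1/√(0.00711·1e-08) = 1.186e+05 rad/s.
Step 3 — f₀ = ω₀/(2π) = 1.887e+04 Hz.
Step 4 — Series Q: Q = ω₀L/R = 1.186e+05·0.00711/1380 = 0.611.

(a) f₀ = 1.887e+04 Hz  (b) Q = 0.611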